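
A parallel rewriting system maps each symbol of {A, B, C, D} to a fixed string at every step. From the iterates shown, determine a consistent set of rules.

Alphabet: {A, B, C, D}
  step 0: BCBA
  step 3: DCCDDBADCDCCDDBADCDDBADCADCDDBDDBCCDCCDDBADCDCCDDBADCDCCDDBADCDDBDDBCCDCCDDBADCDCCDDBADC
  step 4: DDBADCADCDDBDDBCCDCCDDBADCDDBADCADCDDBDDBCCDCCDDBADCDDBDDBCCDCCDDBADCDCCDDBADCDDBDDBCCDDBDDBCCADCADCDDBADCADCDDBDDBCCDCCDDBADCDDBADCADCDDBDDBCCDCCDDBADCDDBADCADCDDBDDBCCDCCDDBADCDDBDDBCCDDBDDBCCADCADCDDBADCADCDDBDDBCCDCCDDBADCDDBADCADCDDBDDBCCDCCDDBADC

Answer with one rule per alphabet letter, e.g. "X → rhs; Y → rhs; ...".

  step 3 ⇒ step 4: DCCDDBADCDCCDDBADCDDBADCADCDDBDDBCCDCCDDBADCDCCDDBADCDCCDDBADCDDBDDBCCDCCDDBADCDCCDDBADC ⇒ DDB·ADC·ADC·DDB·DDB·CC·DCC·DDB·ADC·DDB·ADC·ADC·DDB·DDB·CC·DCC·DDB·ADC·DDB·DDB·CC·DCC·DDB·ADC·DCC·DDB·ADC·DDB·DDB·CC·DDB·DDB·CC·ADC·ADC·DDB·ADC·ADC·DDB·DDB·CC·DCC·DDB·ADC·DDB·ADC·ADC·DDB·DDB·CC·DCC·DDB·ADC·DDB·ADC·ADC·DDB·DDB·CC·DCC·DDB·ADC·DDB·DDB·CC·DDB·DDB·CC·ADC·ADC·DDB·ADC·ADC·DDB·DDB·CC·DCC·DDB·ADC·DDB·ADC·ADC·DDB·DDB·CC·DCC·DDB·ADC
    A ↦ DCC
    B ↦ CC
    C ↦ ADC
    D ↦ DDB

A->DCC, B->CC, C->ADC, D->DDB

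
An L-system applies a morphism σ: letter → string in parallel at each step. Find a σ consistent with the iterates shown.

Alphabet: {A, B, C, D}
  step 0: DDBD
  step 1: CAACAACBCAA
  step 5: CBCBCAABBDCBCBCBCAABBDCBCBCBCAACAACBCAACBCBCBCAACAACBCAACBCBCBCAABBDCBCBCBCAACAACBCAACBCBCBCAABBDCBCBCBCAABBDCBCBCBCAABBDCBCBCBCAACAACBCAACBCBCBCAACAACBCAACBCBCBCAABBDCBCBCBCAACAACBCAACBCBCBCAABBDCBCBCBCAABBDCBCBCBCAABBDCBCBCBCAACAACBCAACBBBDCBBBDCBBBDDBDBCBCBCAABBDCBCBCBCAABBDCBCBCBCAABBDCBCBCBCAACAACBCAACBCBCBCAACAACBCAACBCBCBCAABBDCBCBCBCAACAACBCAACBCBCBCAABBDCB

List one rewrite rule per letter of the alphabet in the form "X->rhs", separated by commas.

A->DB, B->CB, C->BBD, D->CAA

  step 0 ⇒ step 1: DDBD ⇒ CAA·CAA·CB·CAA
    B ↦ CB
    D ↦ CAA
    A ↦ DB  (constrained at step 1)
    C ↦ BBD  (constrained at step 1)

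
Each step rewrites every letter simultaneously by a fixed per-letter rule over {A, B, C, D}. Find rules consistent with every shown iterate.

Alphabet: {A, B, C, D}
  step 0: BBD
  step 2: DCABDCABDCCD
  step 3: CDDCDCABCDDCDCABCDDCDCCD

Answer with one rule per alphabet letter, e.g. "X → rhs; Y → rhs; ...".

A->DC, B->AB, C->DC, D->CD

  step 2 ⇒ step 3: DCABDCABDCCD ⇒ CD·DC·DC·AB·CD·DC·DC·AB·CD·DC·DC·CD
    A ↦ DC
    B ↦ AB
    C ↦ DC
    D ↦ CD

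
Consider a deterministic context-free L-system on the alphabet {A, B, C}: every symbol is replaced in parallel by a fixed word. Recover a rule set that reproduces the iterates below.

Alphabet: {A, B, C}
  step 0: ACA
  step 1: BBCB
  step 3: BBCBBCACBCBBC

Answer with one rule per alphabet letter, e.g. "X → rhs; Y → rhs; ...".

  step 0 ⇒ step 1: ACA ⇒ B·BC·B
    A ↦ B
    C ↦ BC
    B ↦ AC  (constrained at step 1)

A->B, B->AC, C->BC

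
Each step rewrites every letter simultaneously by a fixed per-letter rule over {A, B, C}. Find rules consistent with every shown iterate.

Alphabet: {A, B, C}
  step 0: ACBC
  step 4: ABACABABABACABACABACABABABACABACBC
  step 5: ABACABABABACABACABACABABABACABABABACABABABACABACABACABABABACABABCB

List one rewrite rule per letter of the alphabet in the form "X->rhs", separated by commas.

A->ABA, B->C, C->B

  step 4 ⇒ step 5: ABACABABABACABACABACABABABACABACBC ⇒ ABA·C·ABA·B·ABA·C·ABA·C·ABA·C·ABA·B·ABA·C·ABA·B·ABA·C·ABA·B·ABA·C·ABA·C·ABA·C·ABA·B·ABA·C·ABA·B·C·B
    A ↦ ABA
    B ↦ C
    C ↦ B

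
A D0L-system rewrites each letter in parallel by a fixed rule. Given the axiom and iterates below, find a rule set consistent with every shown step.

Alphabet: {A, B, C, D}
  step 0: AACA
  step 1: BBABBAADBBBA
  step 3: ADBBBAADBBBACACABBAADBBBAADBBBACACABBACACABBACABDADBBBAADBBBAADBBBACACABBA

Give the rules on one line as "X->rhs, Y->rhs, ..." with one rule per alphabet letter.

  step 0 ⇒ step 1: AACA ⇒ BBA·BBA·ADB·BBA
    A ↦ BBA
    C ↦ ADB
    B ↦ CA  (constrained at step 1)
    D ↦ BD  (constrained at step 1)

A->BBA, B->CA, C->ADB, D->BD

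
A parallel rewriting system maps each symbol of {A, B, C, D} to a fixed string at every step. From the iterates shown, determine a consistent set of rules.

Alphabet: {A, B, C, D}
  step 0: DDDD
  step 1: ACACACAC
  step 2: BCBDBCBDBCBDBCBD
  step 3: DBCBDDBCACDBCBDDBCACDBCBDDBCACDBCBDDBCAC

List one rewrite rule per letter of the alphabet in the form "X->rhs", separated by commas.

  step 2 ⇒ step 3: BCBDBCBDBCBDBCBD ⇒ DBC·BD·DBC·AC·DBC·BD·DBC·AC·DBC·BD·DBC·AC·DBC·BD·DBC·AC
    B ↦ DBC
    C ↦ BD
    D ↦ AC
  step 1 ⇒ step 2: ACACACAC ⇒ BC·BD·BC·BD·BC·BD·BC·BD
    A ↦ BC

A->BC, B->DBC, C->BD, D->AC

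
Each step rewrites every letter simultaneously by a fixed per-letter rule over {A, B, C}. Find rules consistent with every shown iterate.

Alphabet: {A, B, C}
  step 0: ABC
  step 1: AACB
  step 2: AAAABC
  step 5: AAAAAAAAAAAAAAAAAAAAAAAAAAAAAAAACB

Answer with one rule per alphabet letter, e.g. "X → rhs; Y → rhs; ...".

A->AA, B->C, C->B

  step 1 ⇒ step 2: AACB ⇒ AA·AA·B·C
    A ↦ AA
    B ↦ C
    C ↦ B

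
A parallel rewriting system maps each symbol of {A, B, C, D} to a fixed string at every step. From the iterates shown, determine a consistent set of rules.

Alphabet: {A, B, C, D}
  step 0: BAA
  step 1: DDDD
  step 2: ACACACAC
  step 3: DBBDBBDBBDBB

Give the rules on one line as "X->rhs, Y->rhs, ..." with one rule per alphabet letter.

  step 2 ⇒ step 3: ACACACAC ⇒ D·BB·D·BB·D·BB·D·BB
    A ↦ D
    C ↦ BB
  step 0 ⇒ step 1: BAA ⇒ DD·D·D
    B ↦ DD
  step 1 ⇒ step 2: DDDD ⇒ AC·AC·AC·AC
    D ↦ AC

A->D, B->DD, C->BB, D->AC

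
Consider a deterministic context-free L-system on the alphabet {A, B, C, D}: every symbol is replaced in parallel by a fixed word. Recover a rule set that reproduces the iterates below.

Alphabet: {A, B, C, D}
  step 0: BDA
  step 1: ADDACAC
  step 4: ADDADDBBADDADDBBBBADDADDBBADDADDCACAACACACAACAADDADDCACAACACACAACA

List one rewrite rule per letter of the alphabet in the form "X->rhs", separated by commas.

  step 0 ⇒ step 1: BDA ⇒ ADD·ACA·C
    A ↦ C
    B ↦ ADD
    D ↦ ACA
    C ↦ BB  (constrained at step 1)

A->C, B->ADD, C->BB, D->ACA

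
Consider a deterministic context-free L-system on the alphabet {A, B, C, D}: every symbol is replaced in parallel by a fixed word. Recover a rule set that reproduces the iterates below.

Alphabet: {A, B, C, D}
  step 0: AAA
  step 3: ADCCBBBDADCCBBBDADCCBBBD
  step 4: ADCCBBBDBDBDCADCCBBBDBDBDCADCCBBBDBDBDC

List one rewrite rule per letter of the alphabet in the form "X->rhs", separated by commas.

A->ADC, B->BD, C->B, D->C

  step 3 ⇒ step 4: ADCCBBBDADCCBBBDADCCBBBD ⇒ ADC·C·B·B·BD·BD·BD·C·ADC·C·B·B·BD·BD·BD·C·ADC·C·B·B·BD·BD·BD·C
    A ↦ ADC
    B ↦ BD
    C ↦ B
    D ↦ C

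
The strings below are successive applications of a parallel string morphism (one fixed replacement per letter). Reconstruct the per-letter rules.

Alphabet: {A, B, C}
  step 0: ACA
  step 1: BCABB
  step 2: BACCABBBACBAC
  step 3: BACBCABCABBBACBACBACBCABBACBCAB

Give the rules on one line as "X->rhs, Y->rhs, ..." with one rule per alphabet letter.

A->B, B->BAC, C->CAB

  step 2 ⇒ step 3: BACCABBBACBAC ⇒ BAC·B·CAB·CAB·B·BAC·BAC·BAC·B·CAB·BAC·B·CAB
    A ↦ B
    B ↦ BAC
    C ↦ CAB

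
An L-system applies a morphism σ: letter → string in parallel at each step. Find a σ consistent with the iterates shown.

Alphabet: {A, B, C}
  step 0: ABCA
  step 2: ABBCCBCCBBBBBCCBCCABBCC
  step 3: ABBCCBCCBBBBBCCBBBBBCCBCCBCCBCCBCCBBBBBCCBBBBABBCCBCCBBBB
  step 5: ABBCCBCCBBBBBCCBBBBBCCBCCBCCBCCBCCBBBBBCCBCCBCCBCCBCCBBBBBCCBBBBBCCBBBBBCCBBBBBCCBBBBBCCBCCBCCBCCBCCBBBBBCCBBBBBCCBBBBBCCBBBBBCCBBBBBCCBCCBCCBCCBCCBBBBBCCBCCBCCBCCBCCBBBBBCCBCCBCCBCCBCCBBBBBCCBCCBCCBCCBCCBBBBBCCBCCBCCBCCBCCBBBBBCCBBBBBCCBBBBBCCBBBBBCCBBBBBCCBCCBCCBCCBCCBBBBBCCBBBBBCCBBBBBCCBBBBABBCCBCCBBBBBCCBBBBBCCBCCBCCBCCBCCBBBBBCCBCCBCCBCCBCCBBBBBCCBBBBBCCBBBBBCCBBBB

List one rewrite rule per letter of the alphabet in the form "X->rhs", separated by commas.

A->AB, B->BCC, C->BB

  step 2 ⇒ step 3: ABBCCBCCBBBBBCCBCCABBCC ⇒ AB·BCC·BCC·BB·BB·BCC·BB·BB·BCC·BCC·BCC·BCC·BCC·BB·BB·BCC·BB·BB·AB·BCC·BCC·BB·BB
    A ↦ AB
    B ↦ BCC
    C ↦ BB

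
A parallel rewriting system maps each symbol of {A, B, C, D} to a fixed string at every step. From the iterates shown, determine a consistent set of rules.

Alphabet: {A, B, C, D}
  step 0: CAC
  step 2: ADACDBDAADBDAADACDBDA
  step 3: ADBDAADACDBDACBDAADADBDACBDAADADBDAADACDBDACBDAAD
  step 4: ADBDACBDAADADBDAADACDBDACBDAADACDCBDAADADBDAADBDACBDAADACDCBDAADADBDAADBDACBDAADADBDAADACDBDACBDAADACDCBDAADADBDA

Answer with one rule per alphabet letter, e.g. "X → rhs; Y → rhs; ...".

  step 3 ⇒ step 4: ADBDAADACDBDACBDAADADBDACBDAADADBDAADACDBDACBDAAD ⇒ AD·BDA·C·BDA·AD·AD·BDA·AD·ACD·BDA·C·BDA·AD·ACD·C·BDA·AD·AD·BDA·AD·BDA·C·BDA·AD·ACD·C·BDA·AD·AD·BDA·AD·BDA·C·BDA·AD·AD·BDA·AD·ACD·BDA·C·BDA·AD·ACD·C·BDA·AD·AD·BDA
    A ↦ AD
    B ↦ C
    C ↦ ACD
    D ↦ BDA

A->AD, B->C, C->ACD, D->BDA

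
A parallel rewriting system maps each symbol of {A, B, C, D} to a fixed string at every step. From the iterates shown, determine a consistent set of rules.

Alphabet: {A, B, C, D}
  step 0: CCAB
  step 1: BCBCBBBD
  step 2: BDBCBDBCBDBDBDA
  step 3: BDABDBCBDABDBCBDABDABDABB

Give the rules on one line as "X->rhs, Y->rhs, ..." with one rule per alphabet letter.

  step 2 ⇒ step 3: BDBCBDBCBDBDBDA ⇒ BD·A·BD·BC·BD·A·BD·BC·BD·A·BD·A·BD·A·BB
    A ↦ BB
    B ↦ BD
    C ↦ BC
    D ↦ A

A->BB, B->BD, C->BC, D->A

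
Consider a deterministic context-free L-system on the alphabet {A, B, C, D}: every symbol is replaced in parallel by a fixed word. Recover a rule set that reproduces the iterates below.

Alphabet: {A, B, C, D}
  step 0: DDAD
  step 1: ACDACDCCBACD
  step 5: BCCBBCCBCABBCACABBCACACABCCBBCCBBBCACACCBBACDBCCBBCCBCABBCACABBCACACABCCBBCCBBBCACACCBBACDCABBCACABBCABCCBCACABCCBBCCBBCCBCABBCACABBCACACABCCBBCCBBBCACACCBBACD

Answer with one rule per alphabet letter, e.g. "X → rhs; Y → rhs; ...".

A->CCB, B->CA, C->B, D->ACD

  step 0 ⇒ step 1: DDAD ⇒ ACD·ACD·CCB·ACD
    A ↦ CCB
    D ↦ ACD
    B ↦ CA  (constrained at step 1)
    C ↦ B  (constrained at step 1)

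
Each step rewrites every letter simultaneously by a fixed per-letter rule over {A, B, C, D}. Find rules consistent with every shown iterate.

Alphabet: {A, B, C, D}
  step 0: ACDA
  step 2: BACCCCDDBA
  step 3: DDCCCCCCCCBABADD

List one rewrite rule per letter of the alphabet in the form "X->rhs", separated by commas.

A->D, B->D, C->CC, D->BA

  step 2 ⇒ step 3: BACCCCDDBA ⇒ D·D·CC·CC·CC·CC·BA·BA·D·D
    A ↦ D
    B ↦ D
    C ↦ CC
    D ↦ BA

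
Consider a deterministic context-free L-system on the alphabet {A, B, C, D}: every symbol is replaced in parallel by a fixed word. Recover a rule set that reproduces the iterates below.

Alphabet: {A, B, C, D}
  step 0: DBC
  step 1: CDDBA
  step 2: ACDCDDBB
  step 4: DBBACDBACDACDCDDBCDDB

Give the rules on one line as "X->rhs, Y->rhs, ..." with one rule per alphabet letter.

  step 1 ⇒ step 2: CDDBA ⇒ A·CD·CD·DB·B
    A ↦ B
    B ↦ DB
    C ↦ A
    D ↦ CD

A->B, B->DB, C->A, D->CD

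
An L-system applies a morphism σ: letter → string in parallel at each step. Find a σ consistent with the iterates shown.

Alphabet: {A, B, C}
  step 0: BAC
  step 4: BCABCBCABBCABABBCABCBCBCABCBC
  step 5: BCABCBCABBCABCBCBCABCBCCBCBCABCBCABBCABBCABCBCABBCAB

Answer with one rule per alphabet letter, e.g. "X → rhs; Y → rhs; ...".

A->C, B->BC, C->AB

  step 4 ⇒ step 5: BCABCBCABBCABABBCABCBCBCABCBC ⇒ BC·AB·C·BC·AB·BC·AB·C·BC·BC·AB·C·BC·C·BC·BC·AB·C·BC·AB·BC·AB·BC·AB·C·BC·AB·BC·AB
    A ↦ C
    B ↦ BC
    C ↦ AB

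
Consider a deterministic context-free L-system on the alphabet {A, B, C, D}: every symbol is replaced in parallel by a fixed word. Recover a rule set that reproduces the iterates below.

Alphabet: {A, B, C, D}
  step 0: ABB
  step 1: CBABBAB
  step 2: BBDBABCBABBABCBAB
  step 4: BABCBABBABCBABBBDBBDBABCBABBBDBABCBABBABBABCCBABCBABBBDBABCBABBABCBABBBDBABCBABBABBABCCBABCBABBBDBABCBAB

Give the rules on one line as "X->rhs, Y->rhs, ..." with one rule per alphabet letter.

  step 1 ⇒ step 2: CBABBAB ⇒ BBD·BAB·C·BAB·BAB·C·BAB
    A ↦ C
    B ↦ BAB
    C ↦ BBD
    D ↦ CC  (constrained at step 2)

A->C, B->BAB, C->BBD, D->CC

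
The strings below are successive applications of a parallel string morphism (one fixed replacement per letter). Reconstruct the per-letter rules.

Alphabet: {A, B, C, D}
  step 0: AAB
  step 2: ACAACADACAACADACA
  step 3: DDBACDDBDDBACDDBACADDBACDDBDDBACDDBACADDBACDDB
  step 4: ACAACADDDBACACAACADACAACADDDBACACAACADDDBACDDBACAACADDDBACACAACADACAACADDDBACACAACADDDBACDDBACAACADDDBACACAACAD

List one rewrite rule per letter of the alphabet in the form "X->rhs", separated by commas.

  step 3 ⇒ step 4: DDBACDDBDDBACDDBACADDBACDDBDDBACDDBACADDBACDDB ⇒ ACA·ACA·D·DDB·AC·ACA·ACA·D·ACA·ACA·D·DDB·AC·ACA·ACA·D·DDB·AC·DDB·ACA·ACA·D·DDB·AC·ACA·ACA·D·ACA·ACA·D·DDB·AC·ACA·ACA·D·DDB·AC·DDB·ACA·ACA·D·DDB·AC·ACA·ACA·D
    A ↦ DDB
    B ↦ D
    C ↦ AC
    D ↦ ACA

A->DDB, B->D, C->AC, D->ACA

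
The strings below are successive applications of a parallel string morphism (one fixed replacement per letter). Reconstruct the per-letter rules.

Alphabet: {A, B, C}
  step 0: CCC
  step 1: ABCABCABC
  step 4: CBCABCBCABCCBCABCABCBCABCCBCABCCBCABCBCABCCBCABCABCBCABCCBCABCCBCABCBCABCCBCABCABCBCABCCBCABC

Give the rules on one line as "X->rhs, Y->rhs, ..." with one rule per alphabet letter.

A->C, B->BC, C->ABC

  step 0 ⇒ step 1: CCC ⇒ ABC·ABC·ABC
    C ↦ ABC
    A ↦ C  (constrained at step 1)
    B ↦ BC  (constrained at step 1)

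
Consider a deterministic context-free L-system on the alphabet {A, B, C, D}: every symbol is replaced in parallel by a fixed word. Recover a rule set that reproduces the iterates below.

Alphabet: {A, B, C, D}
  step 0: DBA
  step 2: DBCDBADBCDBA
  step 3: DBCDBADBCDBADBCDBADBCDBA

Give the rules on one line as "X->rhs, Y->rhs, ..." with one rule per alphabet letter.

  step 2 ⇒ step 3: DBCDBADBCDBA ⇒ DB·CD·BA·DB·CD·BA·DB·CD·BA·DB·CD·BA
    A ↦ BA
    B ↦ CD
    C ↦ BA
    D ↦ DB

A->BA, B->CD, C->BA, D->DB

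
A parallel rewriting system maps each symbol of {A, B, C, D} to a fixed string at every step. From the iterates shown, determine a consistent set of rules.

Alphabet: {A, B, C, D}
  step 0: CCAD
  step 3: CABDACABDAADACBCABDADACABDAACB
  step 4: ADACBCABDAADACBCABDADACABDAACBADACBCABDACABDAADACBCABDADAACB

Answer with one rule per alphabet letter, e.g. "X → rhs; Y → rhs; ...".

A->DA, B->CB, C->A, D->CAB

  step 3 ⇒ step 4: CABDACABDAADACBCABDADACABDAACB ⇒ A·DA·CB·CAB·DA·A·DA·CB·CAB·DA·DA·CAB·DA·A·CB·A·DA·CB·CAB·DA·CAB·DA·A·DA·CB·CAB·DA·DA·A·CB
    A ↦ DA
    B ↦ CB
    C ↦ A
    D ↦ CAB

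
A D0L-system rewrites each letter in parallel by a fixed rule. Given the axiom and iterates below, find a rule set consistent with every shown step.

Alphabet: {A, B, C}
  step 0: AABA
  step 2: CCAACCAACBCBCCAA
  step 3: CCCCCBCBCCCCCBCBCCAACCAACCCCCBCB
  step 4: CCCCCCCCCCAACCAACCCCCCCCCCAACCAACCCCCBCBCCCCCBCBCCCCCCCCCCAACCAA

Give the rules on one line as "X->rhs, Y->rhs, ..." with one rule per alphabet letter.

A->CB, B->AA, C->CC

  step 3 ⇒ step 4: CCCCCBCBCCCCCBCBCCAACCAACCCCCBCB ⇒ CC·CC·CC·CC·CC·AA·CC·AA·CC·CC·CC·CC·CC·AA·CC·AA·CC·CC·CB·CB·CC·CC·CB·CB·CC·CC·CC·CC·CC·AA·CC·AA
    A ↦ CB
    B ↦ AA
    C ↦ CC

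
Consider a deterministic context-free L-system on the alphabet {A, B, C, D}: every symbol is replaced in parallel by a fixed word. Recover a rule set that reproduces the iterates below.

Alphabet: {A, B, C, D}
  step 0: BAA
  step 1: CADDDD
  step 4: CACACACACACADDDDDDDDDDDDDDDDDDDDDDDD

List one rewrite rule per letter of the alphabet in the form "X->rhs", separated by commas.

  step 0 ⇒ step 1: BAA ⇒ CA·DD·DD
    A ↦ DD
    B ↦ CA
    C ↦ D  (constrained at step 1)
    D ↦ BB  (constrained at step 1)

A->DD, B->CA, C->D, D->BB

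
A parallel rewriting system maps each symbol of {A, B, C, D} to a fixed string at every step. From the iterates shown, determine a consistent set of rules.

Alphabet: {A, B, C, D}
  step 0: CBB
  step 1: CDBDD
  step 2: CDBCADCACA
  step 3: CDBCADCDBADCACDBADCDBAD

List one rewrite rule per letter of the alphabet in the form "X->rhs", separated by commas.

  step 2 ⇒ step 3: CDBCADCACA ⇒ CDB·CA·D·CDB·AD·CA·CDB·AD·CDB·AD
    A ↦ AD
    B ↦ D
    C ↦ CDB
    D ↦ CA

A->AD, B->D, C->CDB, D->CA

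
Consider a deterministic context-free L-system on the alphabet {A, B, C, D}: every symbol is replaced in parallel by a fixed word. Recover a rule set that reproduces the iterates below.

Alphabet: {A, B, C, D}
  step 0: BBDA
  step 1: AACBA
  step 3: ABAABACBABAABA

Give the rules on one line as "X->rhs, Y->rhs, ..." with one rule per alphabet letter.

  step 0 ⇒ step 1: BBDA ⇒ A·A·C·BA
    A ↦ BA
    B ↦ A
    D ↦ C
    C ↦ DA  (constrained at step 1)

A->BA, B->A, C->DA, D->C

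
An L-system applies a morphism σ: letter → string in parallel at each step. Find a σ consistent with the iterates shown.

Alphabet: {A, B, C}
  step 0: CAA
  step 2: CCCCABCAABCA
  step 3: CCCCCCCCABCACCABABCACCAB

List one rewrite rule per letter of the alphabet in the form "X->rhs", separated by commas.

A->AB, B->CA, C->CC

  step 2 ⇒ step 3: CCCCABCAABCA ⇒ CC·CC·CC·CC·AB·CA·CC·AB·AB·CA·CC·AB
    A ↦ AB
    B ↦ CA
    C ↦ CC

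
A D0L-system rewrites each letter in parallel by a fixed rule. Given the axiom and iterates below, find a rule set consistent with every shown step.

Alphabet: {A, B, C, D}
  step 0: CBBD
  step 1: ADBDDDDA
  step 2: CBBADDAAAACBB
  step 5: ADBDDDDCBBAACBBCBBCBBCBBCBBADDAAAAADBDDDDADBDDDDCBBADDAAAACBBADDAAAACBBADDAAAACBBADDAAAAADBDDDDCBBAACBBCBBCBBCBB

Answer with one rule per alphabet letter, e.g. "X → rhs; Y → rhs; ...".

A->CBB, B->DD, C->ADB, D->A

  step 1 ⇒ step 2: ADBDDDDA ⇒ CBB·A·DD·A·A·A·A·CBB
    A ↦ CBB
    B ↦ DD
    D ↦ A
  step 0 ⇒ step 1: CBBD ⇒ ADB·DD·DD·A
    C ↦ ADB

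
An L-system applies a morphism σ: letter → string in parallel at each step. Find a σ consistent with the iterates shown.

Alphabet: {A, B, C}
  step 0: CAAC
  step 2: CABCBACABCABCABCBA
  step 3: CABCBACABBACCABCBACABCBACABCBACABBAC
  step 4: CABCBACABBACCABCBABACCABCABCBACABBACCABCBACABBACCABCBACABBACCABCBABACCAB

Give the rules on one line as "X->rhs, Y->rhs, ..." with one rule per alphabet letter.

  step 3 ⇒ step 4: CABCBACABBACCABCBACABCBACABCBACABBAC ⇒ CAB·C·BA·CAB·BA·C·CAB·C·BA·BA·C·CAB·CAB·C·BA·CAB·BA·C·CAB·C·BA·CAB·BA·C·CAB·C·BA·CAB·BA·C·CAB·C·BA·BA·C·CAB
    A ↦ C
    B ↦ BA
    C ↦ CAB

A->C, B->BA, C->CAB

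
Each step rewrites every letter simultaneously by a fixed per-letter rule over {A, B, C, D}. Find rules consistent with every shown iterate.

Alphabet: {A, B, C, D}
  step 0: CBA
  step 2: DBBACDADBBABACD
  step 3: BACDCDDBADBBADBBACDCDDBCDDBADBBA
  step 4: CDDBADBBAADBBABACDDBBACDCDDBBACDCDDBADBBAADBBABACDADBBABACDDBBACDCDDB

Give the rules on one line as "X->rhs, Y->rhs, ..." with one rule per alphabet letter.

A->DB, B->CD, C->ADB, D->BA

  step 3 ⇒ step 4: BACDCDDBADBBADBBACDCDDBCDDBADBBA ⇒ CD·DB·ADB·BA·ADB·BA·BA·CD·DB·BA·CD·CD·DB·BA·CD·CD·DB·ADB·BA·ADB·BA·BA·CD·ADB·BA·BA·CD·DB·BA·CD·CD·DB
    A ↦ DB
    B ↦ CD
    C ↦ ADB
    D ↦ BA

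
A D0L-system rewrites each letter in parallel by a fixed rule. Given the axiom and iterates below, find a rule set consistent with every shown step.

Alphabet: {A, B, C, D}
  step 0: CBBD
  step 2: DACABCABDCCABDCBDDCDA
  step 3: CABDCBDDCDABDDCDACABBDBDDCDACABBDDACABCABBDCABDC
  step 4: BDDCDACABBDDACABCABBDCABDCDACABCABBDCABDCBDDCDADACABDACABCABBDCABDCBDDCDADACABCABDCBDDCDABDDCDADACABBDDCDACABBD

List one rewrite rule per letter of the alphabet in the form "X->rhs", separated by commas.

A->DC, B->DA, C->BD, D->CAB

  step 3 ⇒ step 4: CABDCBDDCDABDDCDACABBDBDDCDACABBDDACABCABBDCABDC ⇒ BD·DC·DA·CAB·BD·DA·CAB·CAB·BD·CAB·DC·DA·CAB·CAB·BD·CAB·DC·BD·DC·DA·DA·CAB·DA·CAB·CAB·BD·CAB·DC·BD·DC·DA·DA·CAB·CAB·DC·BD·DC·DA·BD·DC·DA·DA·CAB·BD·DC·DA·CAB·BD
    A ↦ DC
    B ↦ DA
    C ↦ BD
    D ↦ CAB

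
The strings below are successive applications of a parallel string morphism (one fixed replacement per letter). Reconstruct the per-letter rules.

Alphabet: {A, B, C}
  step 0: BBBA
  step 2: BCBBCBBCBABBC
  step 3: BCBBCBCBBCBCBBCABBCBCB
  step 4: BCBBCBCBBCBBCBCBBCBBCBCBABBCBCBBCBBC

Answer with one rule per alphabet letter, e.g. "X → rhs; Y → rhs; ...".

  step 3 ⇒ step 4: BCBBCBCBBCBCBBCABBCBCB ⇒ BC·B·BC·BC·B·BC·B·BC·BC·B·BC·B·BC·BC·B·AB·BC·BC·B·BC·B·BC
    A ↦ AB
    B ↦ BC
    C ↦ B

A->AB, B->BC, C->B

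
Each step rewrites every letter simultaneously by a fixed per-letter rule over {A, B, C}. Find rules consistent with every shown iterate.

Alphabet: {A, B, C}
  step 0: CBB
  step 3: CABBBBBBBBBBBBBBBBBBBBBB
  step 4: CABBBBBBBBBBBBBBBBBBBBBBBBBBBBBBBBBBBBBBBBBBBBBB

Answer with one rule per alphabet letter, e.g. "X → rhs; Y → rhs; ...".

A->BB, B->BB, C->CA

  step 3 ⇒ step 4: CABBBBBBBBBBBBBBBBBBBBBB ⇒ CA·BB·BB·BB·BB·BB·BB·BB·BB·BB·BB·BB·BB·BB·BB·BB·BB·BB·BB·BB·BB·BB·BB·BB
    A ↦ BB
    B ↦ BB
    C ↦ CA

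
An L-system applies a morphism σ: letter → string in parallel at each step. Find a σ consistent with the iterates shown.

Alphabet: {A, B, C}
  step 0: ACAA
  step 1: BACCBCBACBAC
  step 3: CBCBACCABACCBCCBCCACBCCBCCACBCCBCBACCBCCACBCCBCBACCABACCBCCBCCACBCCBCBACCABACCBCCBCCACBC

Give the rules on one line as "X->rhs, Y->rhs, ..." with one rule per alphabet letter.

  step 0 ⇒ step 1: ACAA ⇒ BAC·CBC·BAC·BAC
    A ↦ BAC
    C ↦ CBC
    B ↦ CA  (constrained at step 1)

A->BAC, B->CA, C->CBC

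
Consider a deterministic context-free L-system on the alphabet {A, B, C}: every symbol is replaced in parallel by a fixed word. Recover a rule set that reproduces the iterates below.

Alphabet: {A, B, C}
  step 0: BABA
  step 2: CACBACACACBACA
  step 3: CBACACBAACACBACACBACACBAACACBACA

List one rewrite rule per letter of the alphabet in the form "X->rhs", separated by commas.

  step 2 ⇒ step 3: CACBACACACBACA ⇒ CBA·CA·CBA·A·CA·CBA·CA·CBA·CA·CBA·A·CA·CBA·CA
    A ↦ CA
    B ↦ A
    C ↦ CBA

A->CA, B->A, C->CBA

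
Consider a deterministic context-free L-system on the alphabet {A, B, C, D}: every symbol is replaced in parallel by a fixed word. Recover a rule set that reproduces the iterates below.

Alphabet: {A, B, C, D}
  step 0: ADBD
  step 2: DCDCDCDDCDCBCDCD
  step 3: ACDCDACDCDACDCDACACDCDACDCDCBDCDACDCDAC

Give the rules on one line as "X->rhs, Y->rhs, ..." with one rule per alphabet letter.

A->C, B->CB, C->DCD, D->AC

  step 2 ⇒ step 3: DCDCDCDDCDCBCDCD ⇒ AC·DCD·AC·DCD·AC·DCD·AC·AC·DCD·AC·DCD·CB·DCD·AC·DCD·AC
    B ↦ CB
    C ↦ DCD
    D ↦ AC
    A ↦ C  (constrained at step 0)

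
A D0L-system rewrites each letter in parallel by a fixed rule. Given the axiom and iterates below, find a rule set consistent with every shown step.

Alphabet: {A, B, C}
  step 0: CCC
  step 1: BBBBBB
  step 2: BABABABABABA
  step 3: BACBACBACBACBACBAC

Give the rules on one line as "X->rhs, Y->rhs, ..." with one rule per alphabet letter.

A->C, B->BA, C->BB

  step 2 ⇒ step 3: BABABABABABA ⇒ BA·C·BA·C·BA·C·BA·C·BA·C·BA·C
    A ↦ C
    B ↦ BA
  step 0 ⇒ step 1: CCC ⇒ BB·BB·BB
    C ↦ BB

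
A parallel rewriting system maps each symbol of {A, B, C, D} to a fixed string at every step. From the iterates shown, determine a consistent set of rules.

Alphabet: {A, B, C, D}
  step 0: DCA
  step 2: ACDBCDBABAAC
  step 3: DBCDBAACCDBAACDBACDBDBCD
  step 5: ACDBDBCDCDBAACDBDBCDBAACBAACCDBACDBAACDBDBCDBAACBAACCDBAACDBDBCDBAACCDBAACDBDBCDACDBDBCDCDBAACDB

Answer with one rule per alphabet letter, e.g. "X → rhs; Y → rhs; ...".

  step 2 ⇒ step 3: ACDBCDBABAAC ⇒ DB·CD·BA·AC·CD·BA·AC·DB·AC·DB·DB·CD
    A ↦ DB
    B ↦ AC
    C ↦ CD
    D ↦ BA

A->DB, B->AC, C->CD, D->BA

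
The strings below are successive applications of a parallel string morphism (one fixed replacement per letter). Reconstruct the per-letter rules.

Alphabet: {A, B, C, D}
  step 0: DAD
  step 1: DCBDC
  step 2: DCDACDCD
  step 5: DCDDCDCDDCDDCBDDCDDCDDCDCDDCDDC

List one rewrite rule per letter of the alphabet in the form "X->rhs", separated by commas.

  step 1 ⇒ step 2: DCBDC ⇒ DC·D·AC·DC·D
    B ↦ AC
    C ↦ D
    D ↦ DC
  step 0 ⇒ step 1: DAD ⇒ DC·B·DC
    A ↦ B

A->B, B->AC, C->D, D->DC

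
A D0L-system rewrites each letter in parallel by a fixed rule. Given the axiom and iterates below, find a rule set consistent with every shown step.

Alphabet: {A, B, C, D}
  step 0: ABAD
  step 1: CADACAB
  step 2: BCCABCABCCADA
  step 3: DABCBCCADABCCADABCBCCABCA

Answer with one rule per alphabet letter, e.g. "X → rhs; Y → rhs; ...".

A->CA, B->DA, C->BC, D->B

  step 2 ⇒ step 3: BCCABCABCCADA ⇒ DA·BC·BC·CA·DA·BC·CA·DA·BC·BC·CA·B·CA
    A ↦ CA
    B ↦ DA
    C ↦ BC
    D ↦ B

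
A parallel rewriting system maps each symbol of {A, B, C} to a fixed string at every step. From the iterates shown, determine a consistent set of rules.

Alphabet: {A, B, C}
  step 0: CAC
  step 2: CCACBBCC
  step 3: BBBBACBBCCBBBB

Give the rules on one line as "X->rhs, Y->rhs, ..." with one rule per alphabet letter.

  step 2 ⇒ step 3: CCACBBCC ⇒ BB·BB·AC·BB·C·C·BB·BB
    A ↦ AC
    B ↦ C
    C ↦ BB

A->AC, B->C, C->BB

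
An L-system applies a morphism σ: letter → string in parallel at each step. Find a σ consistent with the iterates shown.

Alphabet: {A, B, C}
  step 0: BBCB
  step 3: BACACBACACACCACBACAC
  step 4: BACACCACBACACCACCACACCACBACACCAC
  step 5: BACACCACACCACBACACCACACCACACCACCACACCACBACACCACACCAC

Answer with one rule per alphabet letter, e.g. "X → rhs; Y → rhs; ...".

  step 4 ⇒ step 5: BACACCACBACACCACCACACCACBACACCAC ⇒ BA·C·AC·C·AC·AC·C·AC·BA·C·AC·C·AC·AC·C·AC·AC·C·AC·C·AC·AC·C·AC·BA·C·AC·C·AC·AC·C·AC
    A ↦ C
    B ↦ BA
    C ↦ AC

A->C, B->BA, C->AC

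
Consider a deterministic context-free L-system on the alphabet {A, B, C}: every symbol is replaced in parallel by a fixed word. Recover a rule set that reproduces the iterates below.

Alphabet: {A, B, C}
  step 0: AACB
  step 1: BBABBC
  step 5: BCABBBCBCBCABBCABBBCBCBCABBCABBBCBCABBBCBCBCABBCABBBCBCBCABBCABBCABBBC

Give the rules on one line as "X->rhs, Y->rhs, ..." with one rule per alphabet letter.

A->B, B->BC, C->AB

  step 0 ⇒ step 1: AACB ⇒ B·B·AB·BC
    A ↦ B
    B ↦ BC
    C ↦ AB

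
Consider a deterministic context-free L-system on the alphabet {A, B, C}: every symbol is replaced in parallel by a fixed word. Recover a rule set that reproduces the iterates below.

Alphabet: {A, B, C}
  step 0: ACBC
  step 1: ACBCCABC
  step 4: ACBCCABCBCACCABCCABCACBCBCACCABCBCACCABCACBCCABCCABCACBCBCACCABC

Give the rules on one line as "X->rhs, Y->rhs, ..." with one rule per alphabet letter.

  step 0 ⇒ step 1: ACBC ⇒ AC·BC·CA·BC
    A ↦ AC
    B ↦ CA
    C ↦ BC

A->AC, B->CA, C->BC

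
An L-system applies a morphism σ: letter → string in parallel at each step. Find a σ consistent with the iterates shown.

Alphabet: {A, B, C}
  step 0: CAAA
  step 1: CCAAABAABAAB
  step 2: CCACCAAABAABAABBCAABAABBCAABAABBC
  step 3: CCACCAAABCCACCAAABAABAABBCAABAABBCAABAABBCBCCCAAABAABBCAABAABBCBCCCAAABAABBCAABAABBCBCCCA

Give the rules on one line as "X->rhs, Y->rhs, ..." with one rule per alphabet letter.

A->AAB, B->BC, C->CCA

  step 2 ⇒ step 3: CCACCAAABAABAABBCAABAABBCAABAABBC ⇒ CCA·CCA·AAB·CCA·CCA·AAB·AAB·AAB·BC·AAB·AAB·BC·AAB·AAB·BC·BC·CCA·AAB·AAB·BC·AAB·AAB·BC·BC·CCA·AAB·AAB·BC·AAB·AAB·BC·BC·CCA
    A ↦ AAB
    B ↦ BC
    C ↦ CCA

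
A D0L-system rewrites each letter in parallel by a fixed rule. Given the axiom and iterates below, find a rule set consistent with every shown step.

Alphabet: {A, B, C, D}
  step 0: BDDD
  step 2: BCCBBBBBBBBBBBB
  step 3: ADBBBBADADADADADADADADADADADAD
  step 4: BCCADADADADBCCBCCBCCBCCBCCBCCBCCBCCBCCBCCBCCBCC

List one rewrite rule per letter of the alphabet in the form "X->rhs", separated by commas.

  step 3 ⇒ step 4: ADBBBBADADADADADADADADADADADAD ⇒ B·CC·AD·AD·AD·AD·B·CC·B·CC·B·CC·B·CC·B·CC·B·CC·B·CC·B·CC·B·CC·B·CC·B·CC·B·CC
    A ↦ B
    B ↦ AD
    D ↦ CC
  step 2 ⇒ step 3: BCCBBBBBBBBBBBB ⇒ AD·BB·BB·AD·AD·AD·AD·AD·AD·AD·AD·AD·AD·AD·AD
    C ↦ BB

A->B, B->AD, C->BB, D->CC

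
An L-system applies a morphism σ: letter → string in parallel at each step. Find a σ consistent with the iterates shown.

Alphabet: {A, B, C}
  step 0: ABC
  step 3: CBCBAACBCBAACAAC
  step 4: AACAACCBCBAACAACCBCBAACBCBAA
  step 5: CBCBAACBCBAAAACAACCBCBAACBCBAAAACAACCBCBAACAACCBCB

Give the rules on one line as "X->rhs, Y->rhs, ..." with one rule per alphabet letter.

A->CB, B->C, C->AA

  step 4 ⇒ step 5: AACAACCBCBAACAACCBCBAACBCBAA ⇒ CB·CB·AA·CB·CB·AA·AA·C·AA·C·CB·CB·AA·CB·CB·AA·AA·C·AA·C·CB·CB·AA·C·AA·C·CB·CB
    A ↦ CB
    B ↦ C
    C ↦ AA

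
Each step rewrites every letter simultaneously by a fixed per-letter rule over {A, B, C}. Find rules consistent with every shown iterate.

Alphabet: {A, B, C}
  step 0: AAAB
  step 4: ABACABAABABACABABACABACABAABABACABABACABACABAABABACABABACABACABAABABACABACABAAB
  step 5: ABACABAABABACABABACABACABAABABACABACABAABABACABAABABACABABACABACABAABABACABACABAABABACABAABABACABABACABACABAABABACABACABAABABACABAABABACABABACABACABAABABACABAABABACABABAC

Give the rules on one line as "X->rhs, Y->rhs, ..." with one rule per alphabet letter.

  step 4 ⇒ step 5: ABACABAABABACABABACABACABAABABACABABACABACABAABABACABABACABACABAABABACABACABAAB ⇒ AB·AC·AB·AAB·AB·AC·AB·AB·AC·AB·AC·AB·AAB·AB·AC·AB·AC·AB·AAB·AB·AC·AB·AAB·AB·AC·AB·AB·AC·AB·AC·AB·AAB·AB·AC·AB·AC·AB·AAB·AB·AC·AB·AAB·AB·AC·AB·AB·AC·AB·AC·AB·AAB·AB·AC·AB·AC·AB·AAB·AB·AC·AB·AAB·AB·AC·AB·AB·AC·AB·AC·AB·AAB·AB·AC·AB·AAB·AB·AC·AB·AB·AC
    A ↦ AB
    B ↦ AC
    C ↦ AAB

A->AB, B->AC, C->AAB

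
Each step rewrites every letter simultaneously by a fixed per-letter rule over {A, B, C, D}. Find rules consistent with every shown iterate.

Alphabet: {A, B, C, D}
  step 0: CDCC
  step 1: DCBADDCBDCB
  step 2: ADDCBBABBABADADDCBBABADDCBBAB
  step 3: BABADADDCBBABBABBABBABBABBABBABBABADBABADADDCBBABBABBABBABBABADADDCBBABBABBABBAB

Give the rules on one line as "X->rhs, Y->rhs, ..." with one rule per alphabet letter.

A->BAB, B->BAB, C->DCB, D->AD

  step 2 ⇒ step 3: ADDCBBABBABADADDCBBABADDCBBAB ⇒ BAB·AD·AD·DCB·BAB·BAB·BAB·BAB·BAB·BAB·BAB·BAB·AD·BAB·AD·AD·DCB·BAB·BAB·BAB·BAB·BAB·AD·AD·DCB·BAB·BAB·BAB·BAB
    A ↦ BAB
    B ↦ BAB
    C ↦ DCB
    D ↦ AD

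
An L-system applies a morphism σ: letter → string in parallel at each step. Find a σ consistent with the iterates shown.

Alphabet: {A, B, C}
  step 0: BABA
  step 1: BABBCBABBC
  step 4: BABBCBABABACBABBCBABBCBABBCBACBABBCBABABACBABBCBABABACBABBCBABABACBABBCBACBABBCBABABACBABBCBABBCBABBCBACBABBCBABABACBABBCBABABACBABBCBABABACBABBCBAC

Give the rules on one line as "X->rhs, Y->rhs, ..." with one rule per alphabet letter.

A->BBC, B->BA, C->BAC

  step 0 ⇒ step 1: BABA ⇒ BA·BBC·BA·BBC
    A ↦ BBC
    B ↦ BA
    C ↦ BAC  (constrained at step 1)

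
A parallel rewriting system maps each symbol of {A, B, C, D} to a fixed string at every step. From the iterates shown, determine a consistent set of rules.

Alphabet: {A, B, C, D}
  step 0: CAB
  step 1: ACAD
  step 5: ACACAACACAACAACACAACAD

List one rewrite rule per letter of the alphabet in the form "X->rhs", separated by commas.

A->CA, B->D, C->A, D->B

  step 0 ⇒ step 1: CAB ⇒ A·CA·D
    A ↦ CA
    B ↦ D
    C ↦ A
    D ↦ B  (constrained at step 1)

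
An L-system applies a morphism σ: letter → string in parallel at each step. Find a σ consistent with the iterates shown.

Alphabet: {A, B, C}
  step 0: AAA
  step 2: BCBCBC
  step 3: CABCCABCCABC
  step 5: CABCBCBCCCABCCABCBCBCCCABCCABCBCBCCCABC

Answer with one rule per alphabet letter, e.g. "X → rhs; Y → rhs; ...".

A->C, B->CA, C->BC

  step 2 ⇒ step 3: BCBCBC ⇒ CA·BC·CA·BC·CA·BC
    B ↦ CA
    C ↦ BC
    A ↦ C  (constrained at step 0)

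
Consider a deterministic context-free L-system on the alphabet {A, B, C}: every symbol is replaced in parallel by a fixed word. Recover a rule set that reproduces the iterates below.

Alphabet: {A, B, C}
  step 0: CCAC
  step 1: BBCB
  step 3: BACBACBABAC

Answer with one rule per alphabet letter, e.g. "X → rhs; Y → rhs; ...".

  step 0 ⇒ step 1: CCAC ⇒ B·B·C·B
    A ↦ C
    C ↦ B
    B ↦ BA  (constrained at step 1)

A->C, B->BA, C->B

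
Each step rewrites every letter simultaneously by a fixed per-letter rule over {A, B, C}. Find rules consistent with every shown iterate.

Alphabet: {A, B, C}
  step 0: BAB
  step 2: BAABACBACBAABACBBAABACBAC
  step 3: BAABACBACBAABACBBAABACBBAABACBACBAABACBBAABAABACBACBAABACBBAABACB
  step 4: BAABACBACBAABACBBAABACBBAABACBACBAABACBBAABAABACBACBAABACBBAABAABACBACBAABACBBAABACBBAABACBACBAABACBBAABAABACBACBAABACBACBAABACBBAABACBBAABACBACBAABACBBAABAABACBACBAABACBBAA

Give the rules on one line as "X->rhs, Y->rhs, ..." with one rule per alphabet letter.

A->BAC, B->BAA, C->B

  step 3 ⇒ step 4: BAABACBACBAABACBBAABACBBAABACBACBAABACBBAABAABACBACBAABACBBAABACB ⇒ BAA·BAC·BAC·BAA·BAC·B·BAA·BAC·B·BAA·BAC·BAC·BAA·BAC·B·BAA·BAA·BAC·BAC·BAA·BAC·B·BAA·BAA·BAC·BAC·BAA·BAC·B·BAA·BAC·B·BAA·BAC·BAC·BAA·BAC·B·BAA·BAA·BAC·BAC·BAA·BAC·BAC·BAA·BAC·B·BAA·BAC·B·BAA·BAC·BAC·BAA·BAC·B·BAA·BAA·BAC·BAC·BAA·BAC·B·BAA
    A ↦ BAC
    B ↦ BAA
    C ↦ B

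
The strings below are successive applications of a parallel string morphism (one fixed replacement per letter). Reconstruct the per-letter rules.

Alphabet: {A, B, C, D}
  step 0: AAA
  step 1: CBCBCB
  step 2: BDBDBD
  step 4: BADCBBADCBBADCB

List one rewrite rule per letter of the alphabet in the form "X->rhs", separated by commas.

A->CB, B->D, C->B, D->BA

  step 1 ⇒ step 2: CBCBCB ⇒ B·D·B·D·B·D
    B ↦ D
    C ↦ B
  step 0 ⇒ step 1: AAA ⇒ CB·CB·CB
    A ↦ CB
    D ↦ BA  (constrained at step 2)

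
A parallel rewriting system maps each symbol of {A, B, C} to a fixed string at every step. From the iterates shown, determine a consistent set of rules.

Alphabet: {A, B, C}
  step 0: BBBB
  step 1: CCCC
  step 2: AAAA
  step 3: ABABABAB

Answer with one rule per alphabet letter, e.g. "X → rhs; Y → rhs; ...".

A->AB, B->C, C->A

  step 2 ⇒ step 3: AAAA ⇒ AB·AB·AB·AB
    A ↦ AB
  step 0 ⇒ step 1: BBBB ⇒ C·C·C·C
    B ↦ C
  step 1 ⇒ step 2: CCCC ⇒ A·A·A·A
    C ↦ A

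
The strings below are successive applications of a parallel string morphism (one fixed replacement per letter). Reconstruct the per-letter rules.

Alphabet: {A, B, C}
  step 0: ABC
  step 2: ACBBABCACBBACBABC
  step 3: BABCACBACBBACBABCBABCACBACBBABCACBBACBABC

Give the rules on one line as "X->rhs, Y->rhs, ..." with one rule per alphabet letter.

A->B, B->ACB, C->ABC

  step 2 ⇒ step 3: ACBBABCACBBACBABC ⇒ B·ABC·ACB·ACB·B·ACB·ABC·B·ABC·ACB·ACB·B·ABC·ACB·B·ACB·ABC
    A ↦ B
    B ↦ ACB
    C ↦ ABC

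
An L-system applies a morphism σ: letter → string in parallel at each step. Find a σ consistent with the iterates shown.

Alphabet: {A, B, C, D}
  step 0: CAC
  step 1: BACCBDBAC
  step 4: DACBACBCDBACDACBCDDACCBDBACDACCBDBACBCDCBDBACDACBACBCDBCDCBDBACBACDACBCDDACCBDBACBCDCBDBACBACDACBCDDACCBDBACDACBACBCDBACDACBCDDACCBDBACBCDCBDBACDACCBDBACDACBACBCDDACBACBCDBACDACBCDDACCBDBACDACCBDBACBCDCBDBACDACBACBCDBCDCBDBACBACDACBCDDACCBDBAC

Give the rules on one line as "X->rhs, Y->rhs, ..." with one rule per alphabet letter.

A->CBD, B->DAC, C->BAC, D->BCD

  step 0 ⇒ step 1: CAC ⇒ BAC·CBD·BAC
    A ↦ CBD
    C ↦ BAC
    B ↦ DAC  (constrained at step 1)
    D ↦ BCD  (constrained at step 1)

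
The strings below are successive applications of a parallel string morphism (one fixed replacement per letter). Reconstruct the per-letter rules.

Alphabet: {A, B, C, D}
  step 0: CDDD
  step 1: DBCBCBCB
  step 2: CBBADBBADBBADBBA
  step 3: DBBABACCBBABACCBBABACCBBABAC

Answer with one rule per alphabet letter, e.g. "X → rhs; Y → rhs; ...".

A->C, B->BA, C->DB, D->CB

  step 2 ⇒ step 3: CBBADBBADBBADBBA ⇒ DB·BA·BA·C·CB·BA·BA·C·CB·BA·BA·C·CB·BA·BA·C
    A ↦ C
    B ↦ BA
    C ↦ DB
    D ↦ CB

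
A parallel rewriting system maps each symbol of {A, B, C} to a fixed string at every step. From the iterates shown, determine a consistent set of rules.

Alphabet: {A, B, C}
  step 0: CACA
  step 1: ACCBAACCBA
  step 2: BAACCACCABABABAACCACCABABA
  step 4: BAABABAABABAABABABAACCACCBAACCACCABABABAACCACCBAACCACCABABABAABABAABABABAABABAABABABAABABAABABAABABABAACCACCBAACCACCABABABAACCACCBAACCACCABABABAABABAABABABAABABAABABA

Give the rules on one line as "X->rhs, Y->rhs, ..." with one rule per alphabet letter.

A->BA, B->ABA, C->ACC

  step 1 ⇒ step 2: ACCBAACCBA ⇒ BA·ACC·ACC·ABA·BA·BA·ACC·ACC·ABA·BA
    A ↦ BA
    B ↦ ABA
    C ↦ ACC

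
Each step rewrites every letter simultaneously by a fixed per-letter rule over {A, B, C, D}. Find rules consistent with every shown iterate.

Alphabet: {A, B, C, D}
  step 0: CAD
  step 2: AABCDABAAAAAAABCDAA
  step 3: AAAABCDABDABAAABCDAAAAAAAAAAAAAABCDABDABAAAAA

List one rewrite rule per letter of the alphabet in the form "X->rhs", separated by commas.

  step 2 ⇒ step 3: AABCDABAAAAAAABCDAA ⇒ AA·AA·BCD·ABD·ABA·AA·BCD·AA·AA·AA·AA·AA·AA·AA·BCD·ABD·ABA·AA·AA
    A ↦ AA
    B ↦ BCD
    C ↦ ABD
    D ↦ ABA

A->AA, B->BCD, C->ABD, D->ABA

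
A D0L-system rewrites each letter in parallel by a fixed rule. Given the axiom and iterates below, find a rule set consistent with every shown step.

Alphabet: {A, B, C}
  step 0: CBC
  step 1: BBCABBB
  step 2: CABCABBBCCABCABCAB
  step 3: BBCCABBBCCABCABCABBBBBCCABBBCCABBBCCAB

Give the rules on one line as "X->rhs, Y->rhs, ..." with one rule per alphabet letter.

A->C, B->CAB, C->BB

  step 2 ⇒ step 3: CABCABBBCCABCABCAB ⇒ BB·C·CAB·BB·C·CAB·CAB·CAB·BB·BB·C·CAB·BB·C·CAB·BB·C·CAB
    A ↦ C
    B ↦ CAB
    C ↦ BB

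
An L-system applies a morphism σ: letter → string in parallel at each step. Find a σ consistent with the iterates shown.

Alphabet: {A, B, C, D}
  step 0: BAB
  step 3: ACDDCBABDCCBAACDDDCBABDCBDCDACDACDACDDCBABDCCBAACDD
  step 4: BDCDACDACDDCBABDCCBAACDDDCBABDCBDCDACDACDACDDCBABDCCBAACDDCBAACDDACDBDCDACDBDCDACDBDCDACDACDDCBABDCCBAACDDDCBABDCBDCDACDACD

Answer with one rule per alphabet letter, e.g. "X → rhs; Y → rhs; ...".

A->BDC, B->CBA, C->D, D->ACD

  step 3 ⇒ step 4: ACDDCBABDCCBAACDDDCBABDCBDCDACDACDACDDCBABDCCBAACDD ⇒ BDC·D·ACD·ACD·D·CBA·BDC·CBA·ACD·D·D·CBA·BDC·BDC·D·ACD·ACD·ACD·D·CBA·BDC·CBA·ACD·D·CBA·ACD·D·ACD·BDC·D·ACD·BDC·D·ACD·BDC·D·ACD·ACD·D·CBA·BDC·CBA·ACD·D·D·CBA·BDC·BDC·D·ACD·ACD
    A ↦ BDC
    B ↦ CBA
    C ↦ D
    D ↦ ACD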